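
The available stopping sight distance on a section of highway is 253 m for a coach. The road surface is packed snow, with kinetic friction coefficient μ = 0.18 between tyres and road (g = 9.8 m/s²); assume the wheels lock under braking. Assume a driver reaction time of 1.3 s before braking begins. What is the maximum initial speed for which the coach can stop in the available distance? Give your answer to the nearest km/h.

a = μg = 0.18 × 9.8 = 1.764 m/s².
Stopping distance: v·t_r + v²/(2a) = 253 with t_r = 1.3 s and a = 1.764 m/s².
So v² + 4.586 v − 892.58 = 0.
Positive root: v = −a·t_r + √((a·t_r)² + 2a·d) = −2.293 + √(5.258 + 892.58) = 27.6709 m/s.
27.6709 m/s × 3.6 = 99.615 km/h.

Maximum speed ≈ 100 km/h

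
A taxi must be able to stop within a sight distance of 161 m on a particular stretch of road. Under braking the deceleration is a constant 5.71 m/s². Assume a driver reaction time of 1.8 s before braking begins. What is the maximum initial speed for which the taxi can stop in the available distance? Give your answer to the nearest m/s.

Maximum speed ≈ 34 m/s

Stopping distance: v·t_r + v²/(2a) = 161 with t_r = 1.8 s and a = 5.710 m/s².
So v² + 20.556 v − 1838.62 = 0.
Positive root: v = −a·t_r + √((a·t_r)² + 2a·d) = −10.278 + √(105.637 + 1838.62) = 33.8157 m/s.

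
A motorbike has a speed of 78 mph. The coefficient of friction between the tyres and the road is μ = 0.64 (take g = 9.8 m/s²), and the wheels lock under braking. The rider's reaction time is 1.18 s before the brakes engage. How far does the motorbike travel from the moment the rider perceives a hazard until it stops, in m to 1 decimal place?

78 mph × 0.44704 = 34.8691 m/s.
a = μg = 0.64 × 9.8 = 6.272 m/s².
Reaction distance = v·t_r = 34.8691 × 1.18 = 41.146 m.
Braking distance = v²/(2a) = 34.8691² / (2 × 6.272) = 1215.854 / 12.544 = 96.927 m.
Total = 41.146 + 96.927 = 138.073 m.

Total stopping distance ≈ 138.1 m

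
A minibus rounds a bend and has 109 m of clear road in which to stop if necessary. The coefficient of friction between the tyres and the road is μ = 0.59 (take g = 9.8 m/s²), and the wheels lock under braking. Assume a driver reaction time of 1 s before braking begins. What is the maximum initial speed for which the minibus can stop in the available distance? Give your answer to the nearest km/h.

Maximum speed ≈ 109 km/h

a = μg = 0.59 × 9.8 = 5.782 m/s².
Stopping distance: v·t_r + v²/(2a) = 109 with t_r = 1 s and a = 5.782 m/s².
So v² + 11.564 v − 1260.48 = 0.
Positive root: v = −a·t_r + √((a·t_r)² + 2a·d) = −5.782 + √(33.432 + 1260.48) = 30.1890 m/s.
30.1890 m/s × 3.6 = 108.680 km/h.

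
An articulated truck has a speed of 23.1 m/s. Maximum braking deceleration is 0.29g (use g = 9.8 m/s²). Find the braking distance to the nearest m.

Braking distance ≈ 94 m

a = 0.29 × 9.8 = 2.842 m/s².
Braking distance = v²/(2a) = 23.1000² / (2 × 2.842) = 533.610 / 5.684 = 93.879 m.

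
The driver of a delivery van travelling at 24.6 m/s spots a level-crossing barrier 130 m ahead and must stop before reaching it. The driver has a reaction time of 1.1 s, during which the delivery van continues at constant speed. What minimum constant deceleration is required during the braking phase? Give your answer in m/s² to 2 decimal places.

Required deceleration ≈ 2.94 m/s²

Distance covered during reaction = 24.6000 × 1.1 = 27.060 m.
Distance available for braking: 130 − 27.060 = 102.940 m.
v² = 2a·d ⇒ a = v²/(2d) = 24.6000² / (2 × 102.940) = 605.160 / 205.880 = 2.9394 m/s².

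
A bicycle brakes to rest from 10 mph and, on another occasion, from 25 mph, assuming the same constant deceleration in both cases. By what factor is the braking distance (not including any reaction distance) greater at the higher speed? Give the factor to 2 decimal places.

Factor ≈ 6.25

Braking distance d = v²/(2a), so with a fixed, d ∝ v².
Factor = (25/10)² = 2.5000² = 6.2500.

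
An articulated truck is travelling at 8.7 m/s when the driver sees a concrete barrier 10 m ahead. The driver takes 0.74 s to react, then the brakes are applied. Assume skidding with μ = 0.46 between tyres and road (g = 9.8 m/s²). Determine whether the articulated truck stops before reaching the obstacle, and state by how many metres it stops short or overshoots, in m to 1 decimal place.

a = μg = 0.46 × 9.8 = 4.508 m/s².
Reaction distance = 8.7000 × 0.74 = 6.438 m.
Braking distance = v²/(2a) = 75.690 / 9.016 = 8.395 m.
Total stopping distance = 6.438 + 8.395 = 14.833 m, vs 10 m available — it cannot stop in time and overshoots by 14.833 − 10 = 4.833 m.

No — it overshoots by 4.8 m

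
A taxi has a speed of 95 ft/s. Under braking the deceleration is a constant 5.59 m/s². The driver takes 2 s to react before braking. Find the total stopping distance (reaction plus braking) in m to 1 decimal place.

Total stopping distance ≈ 132.9 m

95 ft/s × 0.3048 = 28.9560 m/s.
Reaction distance = v·t_r = 28.9560 × 2 = 57.912 m.
Braking distance = v²/(2a) = 28.9560² / (2 × 5.590) = 838.450 / 11.180 = 74.996 m.
Total = 57.912 + 74.996 = 132.908 m.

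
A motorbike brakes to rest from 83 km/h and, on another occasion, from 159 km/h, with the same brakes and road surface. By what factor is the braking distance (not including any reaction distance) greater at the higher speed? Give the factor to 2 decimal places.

Factor ≈ 3.67

Braking distance d = v²/(2a), so with a fixed, d ∝ v².
Factor = (159/83)² = 1.9157² = 3.6699.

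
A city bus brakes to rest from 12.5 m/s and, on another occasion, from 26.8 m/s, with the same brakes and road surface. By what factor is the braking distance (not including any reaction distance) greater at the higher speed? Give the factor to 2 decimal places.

Braking distance d = v²/(2a), so with a fixed, d ∝ v².
Factor = (26.8/12.5)² = 2.1440² = 4.5967.

Factor ≈ 4.60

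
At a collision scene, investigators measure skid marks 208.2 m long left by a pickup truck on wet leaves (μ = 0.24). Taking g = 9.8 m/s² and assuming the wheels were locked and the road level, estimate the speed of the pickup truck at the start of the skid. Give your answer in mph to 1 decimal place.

Deceleration a = μg = 0.24 × 9.8 = 2.352 m/s².
v = √(2a·d) = √(2 × 2.352 × 208.2) = √979.373 = 31.2949 m/s.
= 31.2949 ÷ 0.44704 = 70.005 mph.

Initial speed ≈ 70.0 mph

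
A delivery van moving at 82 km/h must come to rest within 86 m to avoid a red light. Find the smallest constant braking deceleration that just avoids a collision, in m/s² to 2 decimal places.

82 km/h ÷ 3.6 = 22.7778 m/s.
v² = 2a·d ⇒ a = v²/(2d) = 22.7778² / (2 × 86.000) = 518.828 / 172.000 = 3.0164 m/s².

Required deceleration ≈ 3.02 m/s²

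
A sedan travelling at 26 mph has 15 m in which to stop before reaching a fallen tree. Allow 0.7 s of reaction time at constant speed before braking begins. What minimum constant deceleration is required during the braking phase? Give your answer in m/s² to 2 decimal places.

Required deceleration ≈ 9.84 m/s²

26 mph × 0.44704 = 11.6230 m/s.
Distance covered during reaction = 11.6230 × 0.7 = 8.136 m.
Distance available for braking: 15 − 8.136 = 6.864 m.
v² = 2a·d ⇒ a = v²/(2d) = 11.6230² / (2 × 6.864) = 135.094 / 13.728 = 9.8408 m/s².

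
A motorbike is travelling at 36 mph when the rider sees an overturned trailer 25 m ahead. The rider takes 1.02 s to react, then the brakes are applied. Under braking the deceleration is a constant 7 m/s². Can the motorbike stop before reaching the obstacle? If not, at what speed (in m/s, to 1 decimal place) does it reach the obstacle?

No — it strikes the obstacle at 11.8 m/s

36 mph × 0.44704 = 16.0934 m/s.
Reaction distance = 16.0934 × 1.02 = 16.415 m.
Braking distance needed to stop: v²/(2a) = 258.998 / 14.000 = 18.500 m, so total needed = 16.415 + 18.500 = 34.915 m > 25 m — it cannot stop.
Distance remaining when braking begins: 25 − 16.415 = 8.585 m.
v² = v₀² − 2a·d = 258.998 − 2 × 7.000 × 8.585 = 138.808 m²/s².
v = √138.808 = 11.782 m/s.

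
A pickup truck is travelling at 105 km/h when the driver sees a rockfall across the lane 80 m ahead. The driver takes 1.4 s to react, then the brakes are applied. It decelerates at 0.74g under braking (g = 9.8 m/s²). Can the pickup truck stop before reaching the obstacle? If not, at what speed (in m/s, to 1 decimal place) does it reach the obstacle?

105 km/h ÷ 3.6 = 29.1667 m/s.
a = 0.74 × 9.8 = 7.252 m/s².
Reaction distance = 29.1667 × 1.4 = 40.833 m.
Braking distance needed to stop: v²/(2a) = 850.696 / 14.504 = 58.653 m, so total needed = 40.833 + 58.653 = 99.486 m > 80 m — it cannot stop.
Distance remaining when braking begins: 80 − 40.833 = 39.167 m.
v² = v₀² − 2a·d = 850.696 − 2 × 7.252 × 39.167 = 282.618 m²/s².
v = √282.618 = 16.811 m/s.

No — it strikes the obstacle at 16.8 m/s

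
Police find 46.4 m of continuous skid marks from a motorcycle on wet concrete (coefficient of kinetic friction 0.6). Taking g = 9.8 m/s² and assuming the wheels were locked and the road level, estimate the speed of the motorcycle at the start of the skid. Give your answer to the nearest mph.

Initial speed ≈ 52 mph

Deceleration a = μg = 0.6 × 9.8 = 5.880 m/s².
v = √(2a·d) = √(2 × 5.880 × 46.4) = √545.664 = 23.3595 m/s.
= 23.3595 ÷ 0.44704 = 52.254 mph.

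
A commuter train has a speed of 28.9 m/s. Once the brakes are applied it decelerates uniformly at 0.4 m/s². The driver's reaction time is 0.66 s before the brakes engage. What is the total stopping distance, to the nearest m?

Total stopping distance ≈ 1063 m

Reaction distance = v·t_r = 28.9000 × 0.66 = 19.074 m.
Braking distance = v²/(2a) = 28.9000² / (2 × 0.400) = 835.210 / 0.800 = 1044.013 m.
Total = 19.074 + 1044.013 = 1063.087 m.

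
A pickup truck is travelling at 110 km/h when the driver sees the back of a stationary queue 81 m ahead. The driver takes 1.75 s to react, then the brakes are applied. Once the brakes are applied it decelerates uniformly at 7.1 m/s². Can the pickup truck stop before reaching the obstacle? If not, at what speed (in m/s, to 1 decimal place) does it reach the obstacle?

110 km/h ÷ 3.6 = 30.5556 m/s.
Reaction distance = 30.5556 × 1.75 = 53.472 m.
Braking distance needed to stop: v²/(2a) = 933.645 / 14.200 = 65.750 m, so total needed = 53.472 + 65.750 = 119.222 m > 81 m — it cannot stop.
Distance remaining when braking begins: 81 − 53.472 = 27.528 m.
v² = v₀² − 2a·d = 933.645 − 2 × 7.100 × 27.528 = 542.747 m²/s².
v = √542.747 = 23.297 m/s.

No — it strikes the obstacle at 23.3 m/s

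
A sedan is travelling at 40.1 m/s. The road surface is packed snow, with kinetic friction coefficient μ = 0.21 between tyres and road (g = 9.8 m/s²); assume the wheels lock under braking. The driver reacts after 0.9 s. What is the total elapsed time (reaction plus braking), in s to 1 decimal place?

a = μg = 0.21 × 9.8 = 2.058 m/s².
Braking time = v/a = 40.1000 / 2.058 = 19.485 s.
Total = 0.9 + 19.485 = 20.385 s.

Total time ≈ 20.4 s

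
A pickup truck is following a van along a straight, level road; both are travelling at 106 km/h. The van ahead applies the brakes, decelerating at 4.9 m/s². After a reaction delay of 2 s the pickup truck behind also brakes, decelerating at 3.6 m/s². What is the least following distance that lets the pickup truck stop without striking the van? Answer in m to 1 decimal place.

Minimum gap ≈ 90.8 m

106 km/h ÷ 3.6 = 29.4444 m/s.
Leader travels v²/(2a_L) = 866.973 / 9.800 = 88.467 m before stopping.
Follower covers v·t_r = 29.4444 × 2 = 58.889 m while reacting, then v²/(2a_F) = 866.973 / 7.200 = 120.413 m while braking, for a total of 58.889 + 120.413 = 179.302 m.
Since a_F ≤ a_L and the follower starts braking later, the follower is never slower than the leader, so the closest approach is when both have stopped.
Minimum gap = 179.302 − 88.467 = 90.835 m.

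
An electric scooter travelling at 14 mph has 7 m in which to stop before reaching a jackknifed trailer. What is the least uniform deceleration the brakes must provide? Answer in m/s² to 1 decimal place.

14 mph × 0.44704 = 6.2586 m/s.
v² = 2a·d ⇒ a = v²/(2d) = 6.2586² / (2 × 7.000) = 39.170 / 14.000 = 2.7979 m/s².

Required deceleration ≈ 2.8 m/s²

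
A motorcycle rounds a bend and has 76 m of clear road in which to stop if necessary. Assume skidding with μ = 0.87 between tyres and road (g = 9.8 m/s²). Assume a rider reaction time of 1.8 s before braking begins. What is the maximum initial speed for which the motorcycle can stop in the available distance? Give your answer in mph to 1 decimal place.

Maximum speed ≈ 53.2 mph

a = μg = 0.87 × 9.8 = 8.526 m/s².
Stopping distance: v·t_r + v²/(2a) = 76 with t_r = 1.8 s and a = 8.526 m/s².
So v² + 30.694 v − 1295.95 = 0.
Positive root: v = −a·t_r + √((a·t_r)² + 2a·d) = −15.347 + √(235.530 + 1295.95) = 23.7871 m/s.
23.7871 m/s ÷ 0.44704 = 53.210 mph.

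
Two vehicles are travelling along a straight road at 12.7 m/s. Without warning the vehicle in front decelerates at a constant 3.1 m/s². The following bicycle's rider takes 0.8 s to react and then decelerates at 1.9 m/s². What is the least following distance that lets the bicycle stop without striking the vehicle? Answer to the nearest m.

Minimum gap ≈ 27 m

Leader travels v²/(2a_L) = 161.290 / 6.200 = 26.015 m before stopping.
Follower covers v·t_r = 12.7000 × 0.8 = 10.160 m while reacting, then v²/(2a_F) = 161.290 / 3.800 = 42.445 m while braking, for a total of 10.160 + 42.445 = 52.605 m.
Since a_F ≤ a_L and the follower starts braking later, the follower is never slower than the leader, so the closest approach is when both have stopped.
Minimum gap = 52.605 − 26.015 = 26.590 m.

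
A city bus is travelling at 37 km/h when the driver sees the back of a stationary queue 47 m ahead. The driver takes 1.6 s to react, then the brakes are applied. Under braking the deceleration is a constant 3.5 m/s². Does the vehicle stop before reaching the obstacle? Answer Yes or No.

37 km/h ÷ 3.6 = 10.2778 m/s.
Reaction distance = 10.2778 × 1.6 = 16.444 m.
Braking distance = v²/(2a) = 105.633 / 7.000 = 15.090 m.
Total stopping distance = 16.444 + 15.090 = 31.534 m, vs 47 m available — it stops with 47 − 31.534 = 15.466 m to spare.

Yes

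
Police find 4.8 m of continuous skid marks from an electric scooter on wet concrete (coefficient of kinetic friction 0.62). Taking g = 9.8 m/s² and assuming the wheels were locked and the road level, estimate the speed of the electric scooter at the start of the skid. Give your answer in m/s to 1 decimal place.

Deceleration a = μg = 0.62 × 9.8 = 6.076 m/s².
v = √(2a·d) = √(2 × 6.076 × 4.8) = √58.330 = 7.6374 m/s.

Initial speed ≈ 7.6 m/s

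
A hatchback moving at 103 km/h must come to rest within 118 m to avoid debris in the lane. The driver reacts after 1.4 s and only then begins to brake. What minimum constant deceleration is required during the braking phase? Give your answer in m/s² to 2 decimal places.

Required deceleration ≈ 5.25 m/s²

103 km/h ÷ 3.6 = 28.6111 m/s.
Distance covered during reaction = 28.6111 × 1.4 = 40.056 m.
Distance available for braking: 118 − 40.056 = 77.944 m.
v² = 2a·d ⇒ a = v²/(2d) = 28.6111² / (2 × 77.944) = 818.595 / 155.888 = 5.2512 m/s².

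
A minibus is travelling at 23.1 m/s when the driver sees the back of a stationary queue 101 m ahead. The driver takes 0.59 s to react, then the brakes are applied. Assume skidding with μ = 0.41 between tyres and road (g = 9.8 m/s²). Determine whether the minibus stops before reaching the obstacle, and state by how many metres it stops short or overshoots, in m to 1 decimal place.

Yes — it stops 21.0 m short of the obstacle

a = μg = 0.41 × 9.8 = 4.018 m/s².
Reaction distance = 23.1000 × 0.59 = 13.629 m.
Braking distance = v²/(2a) = 533.610 / 8.036 = 66.402 m.
Total stopping distance = 13.629 + 66.402 = 80.031 m, vs 101 m available — it stops with 101 − 80.031 = 20.969 m to spare.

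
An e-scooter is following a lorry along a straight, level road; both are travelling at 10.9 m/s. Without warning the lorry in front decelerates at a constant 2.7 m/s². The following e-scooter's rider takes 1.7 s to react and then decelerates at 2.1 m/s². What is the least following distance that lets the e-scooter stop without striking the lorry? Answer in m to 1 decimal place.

Leader travels v²/(2a_L) = 118.810 / 5.400 = 22.002 m before stopping.
Follower covers v·t_r = 10.9000 × 1.7 = 18.530 m while reacting, then v²/(2a_F) = 118.810 / 4.200 = 28.288 m while braking, for a total of 18.530 + 28.288 = 46.818 m.
Since a_F ≤ a_L and the follower starts braking later, the follower is never slower than the leader, so the closest approach is when both have stopped.
Minimum gap = 46.818 − 22.002 = 24.816 m.

Minimum gap ≈ 24.8 m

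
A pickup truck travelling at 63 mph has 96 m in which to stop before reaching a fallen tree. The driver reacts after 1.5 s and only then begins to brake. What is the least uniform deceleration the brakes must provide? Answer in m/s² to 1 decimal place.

Required deceleration ≈ 7.4 m/s²

63 mph × 0.44704 = 28.1635 m/s.
Distance covered during reaction = 28.1635 × 1.5 = 42.245 m.
Distance available for braking: 96 − 42.245 = 53.755 m.
v² = 2a·d ⇒ a = v²/(2d) = 28.1635² / (2 × 53.755) = 793.183 / 107.510 = 7.3778 m/s².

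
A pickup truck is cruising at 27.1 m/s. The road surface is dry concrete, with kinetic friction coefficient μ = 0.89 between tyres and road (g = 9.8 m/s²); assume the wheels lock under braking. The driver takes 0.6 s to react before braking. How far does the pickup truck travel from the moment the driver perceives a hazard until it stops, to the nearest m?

Total stopping distance ≈ 58 m

a = μg = 0.89 × 9.8 = 8.722 m/s².
Reaction distance = v·t_r = 27.1000 × 0.6 = 16.260 m.
Braking distance = v²/(2a) = 27.1000² / (2 × 8.722) = 734.410 / 17.444 = 42.101 m.
Total = 16.260 + 42.101 = 58.361 m.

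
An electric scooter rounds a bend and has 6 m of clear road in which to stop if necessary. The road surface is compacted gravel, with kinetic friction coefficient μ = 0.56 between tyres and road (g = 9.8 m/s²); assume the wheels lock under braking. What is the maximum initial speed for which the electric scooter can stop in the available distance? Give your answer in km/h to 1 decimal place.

a = μg = 0.56 × 9.8 = 5.488 m/s².
v²/(2a) = d ⇒ v = √(2 × 5.488 × 6) = √65.86 = 8.1154 m/s.
8.1154 m/s × 3.6 = 29.215 km/h.

Maximum speed ≈ 29.2 km/h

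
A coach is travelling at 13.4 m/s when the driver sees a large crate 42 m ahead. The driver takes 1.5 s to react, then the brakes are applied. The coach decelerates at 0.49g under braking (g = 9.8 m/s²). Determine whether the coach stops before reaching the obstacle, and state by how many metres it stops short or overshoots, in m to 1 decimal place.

a = 0.49 × 9.8 = 4.802 m/s².
Reaction distance = 13.4000 × 1.5 = 20.100 m.
Braking distance = v²/(2a) = 179.560 / 9.604 = 18.696 m.
Total stopping distance = 20.100 + 18.696 = 38.796 m, vs 42 m available — it stops with 42 − 38.796 = 3.204 m to spare.

Yes — it stops 3.2 m short of the obstacle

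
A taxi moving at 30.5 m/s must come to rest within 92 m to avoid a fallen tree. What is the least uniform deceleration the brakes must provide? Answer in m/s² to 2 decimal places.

Required deceleration ≈ 5.06 m/s²

v² = 2a·d ⇒ a = v²/(2d) = 30.5000² / (2 × 92.000) = 930.250 / 184.000 = 5.0557 m/s².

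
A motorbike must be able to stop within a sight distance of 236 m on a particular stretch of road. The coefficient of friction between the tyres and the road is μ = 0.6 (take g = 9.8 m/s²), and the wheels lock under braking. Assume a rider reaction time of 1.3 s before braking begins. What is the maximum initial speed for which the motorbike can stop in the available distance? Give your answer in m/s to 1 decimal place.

Maximum speed ≈ 45.6 m/s

a = μg = 0.6 × 9.8 = 5.880 m/s².
Stopping distance: v·t_r + v²/(2a) = 236 with t_r = 1.3 s and a = 5.880 m/s².
So v² + 15.288 v − 2775.36 = 0.
Positive root: v = −a·t_r + √((a·t_r)² + 2a·d) = −7.644 + √(58.431 + 2775.36) = 45.5894 m/s.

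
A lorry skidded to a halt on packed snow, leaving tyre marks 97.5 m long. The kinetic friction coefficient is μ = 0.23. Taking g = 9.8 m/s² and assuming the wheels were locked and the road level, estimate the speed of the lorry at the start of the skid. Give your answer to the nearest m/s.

Deceleration a = μg = 0.23 × 9.8 = 2.254 m/s².
v = √(2a·d) = √(2 × 2.254 × 97.5) = √439.530 = 20.9650 m/s.

Initial speed ≈ 21 m/s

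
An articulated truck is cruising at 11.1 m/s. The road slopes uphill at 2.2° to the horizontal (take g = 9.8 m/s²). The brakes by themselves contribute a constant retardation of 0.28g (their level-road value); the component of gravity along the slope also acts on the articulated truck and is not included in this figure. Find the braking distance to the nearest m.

Braking distance ≈ 20 m

a = 0.28 × 9.8 = 2.744 m/s².
Gravity along the uphill slope adds to the braking deceleration: a_eff = 2.744 + 9.8·sin 2.2° = 2.744 + 0.376 = 3.120 m/s².
Braking distance = v²/(2a) = 11.1000² / (2 × 3.120) = 123.210 / 6.240 = 19.745 m.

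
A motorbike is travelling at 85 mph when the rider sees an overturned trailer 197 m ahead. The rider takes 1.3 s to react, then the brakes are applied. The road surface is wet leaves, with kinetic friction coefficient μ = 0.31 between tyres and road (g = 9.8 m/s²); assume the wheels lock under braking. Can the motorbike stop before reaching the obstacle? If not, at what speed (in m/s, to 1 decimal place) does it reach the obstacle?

No — it strikes the obstacle at 23.4 m/s

85 mph × 0.44704 = 37.9984 m/s.
a = μg = 0.31 × 9.8 = 3.038 m/s².
Reaction distance = 37.9984 × 1.3 = 49.398 m.
Braking distance needed to stop: v²/(2a) = 1443.878 / 6.076 = 237.636 m, so total needed = 49.398 + 237.636 = 287.034 m > 197 m — it cannot stop.
Distance remaining when braking begins: 197 − 49.398 = 147.602 m.
v² = v₀² − 2a·d = 1443.878 − 2 × 3.038 × 147.602 = 547.048 m²/s².
v = √547.048 = 23.389 m/s.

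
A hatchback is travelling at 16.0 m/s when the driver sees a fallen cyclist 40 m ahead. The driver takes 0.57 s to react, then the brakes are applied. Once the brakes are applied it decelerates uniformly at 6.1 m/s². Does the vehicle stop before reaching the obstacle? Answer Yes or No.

Reaction distance = 16.0000 × 0.57 = 9.120 m.
Braking distance = v²/(2a) = 256.000 / 12.200 = 20.984 m.
Total stopping distance = 9.120 + 20.984 = 30.104 m, vs 40 m available — it stops with 40 − 30.104 = 9.896 m to spare.

Yes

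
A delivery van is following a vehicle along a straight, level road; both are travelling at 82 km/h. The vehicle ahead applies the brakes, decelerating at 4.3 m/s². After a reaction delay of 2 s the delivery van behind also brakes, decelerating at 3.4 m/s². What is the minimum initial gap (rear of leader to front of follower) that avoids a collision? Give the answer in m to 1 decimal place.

Minimum gap ≈ 61.5 m

82 km/h ÷ 3.6 = 22.7778 m/s.
Leader travels v²/(2a_L) = 518.828 / 8.600 = 60.329 m before stopping.
Follower covers v·t_r = 22.7778 × 2 = 45.556 m while reacting, then v²/(2a_F) = 518.828 / 6.800 = 76.298 m while braking, for a total of 45.556 + 76.298 = 121.854 m.
Since a_F ≤ a_L and the follower starts braking later, the follower is never slower than the leader, so the closest approach is when both have stopped.
Minimum gap = 121.854 − 60.329 = 61.525 m.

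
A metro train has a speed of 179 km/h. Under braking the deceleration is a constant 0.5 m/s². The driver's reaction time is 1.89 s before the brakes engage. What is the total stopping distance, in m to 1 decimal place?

179 km/h ÷ 3.6 = 49.7222 m/s.
Reaction distance = v·t_r = 49.7222 × 1.89 = 93.975 m.
Braking distance = v²/(2a) = 49.7222² / (2 × 0.500) = 2472.297 / 1.000 = 2472.297 m.
Total = 93.975 + 2472.297 = 2566.272 m.

Total stopping distance ≈ 2566.3 m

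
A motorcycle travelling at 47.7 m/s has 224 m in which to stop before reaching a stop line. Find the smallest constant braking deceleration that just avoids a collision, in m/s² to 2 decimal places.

v² = 2a·d ⇒ a = v²/(2d) = 47.7000² / (2 × 224.000) = 2275.290 / 448.000 = 5.0788 m/s².

Required deceleration ≈ 5.08 m/s²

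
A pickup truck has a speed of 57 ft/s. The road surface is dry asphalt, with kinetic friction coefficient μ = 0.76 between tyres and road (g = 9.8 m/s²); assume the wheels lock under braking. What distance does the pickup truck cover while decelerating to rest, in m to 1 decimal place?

57 ft/s × 0.3048 = 17.3736 m/s.
a = μg = 0.76 × 9.8 = 7.448 m/s².
Braking distance = v²/(2a) = 17.3736² / (2 × 7.448) = 301.842 / 14.896 = 20.263 m.

Braking distance ≈ 20.3 m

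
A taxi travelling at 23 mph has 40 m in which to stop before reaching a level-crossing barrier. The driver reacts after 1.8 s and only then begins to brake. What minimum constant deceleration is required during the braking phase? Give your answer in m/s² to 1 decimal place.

23 mph × 0.44704 = 10.2819 m/s.
Distance covered during reaction = 10.2819 × 1.8 = 18.507 m.
Distance available for braking: 40 − 18.507 = 21.493 m.
v² = 2a·d ⇒ a = v²/(2d) = 10.2819² / (2 × 21.493) = 105.717 / 42.986 = 2.4593 m/s².

Required deceleration ≈ 2.5 m/s²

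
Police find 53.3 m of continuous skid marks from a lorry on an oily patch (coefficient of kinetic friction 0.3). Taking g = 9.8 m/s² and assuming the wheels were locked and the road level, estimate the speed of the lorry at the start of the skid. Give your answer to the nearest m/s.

Initial speed ≈ 18 m/s

Deceleration a = μg = 0.3 × 9.8 = 2.940 m/s².
v = √(2a·d) = √(2 × 2.940 × 53.3) = √313.404 = 17.7032 m/s.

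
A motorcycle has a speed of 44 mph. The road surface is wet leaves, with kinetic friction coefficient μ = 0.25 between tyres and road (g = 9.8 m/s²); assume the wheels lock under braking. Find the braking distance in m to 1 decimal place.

44 mph × 0.44704 = 19.6698 m/s.
a = μg = 0.25 × 9.8 = 2.450 m/s².
Braking distance = v²/(2a) = 19.6698² / (2 × 2.450) = 386.901 / 4.900 = 78.959 m.

Braking distance ≈ 79.0 m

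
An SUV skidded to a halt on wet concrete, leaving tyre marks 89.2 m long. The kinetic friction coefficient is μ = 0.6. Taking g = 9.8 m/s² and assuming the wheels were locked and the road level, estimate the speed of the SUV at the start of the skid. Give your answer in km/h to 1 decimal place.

Deceleration a = μg = 0.6 × 9.8 = 5.880 m/s².
v = √(2a·d) = √(2 × 5.880 × 89.2) = √1048.992 = 32.3881 m/s.
= 32.3881 × 3.6 = 116.597 km/h.

Initial speed ≈ 116.6 km/h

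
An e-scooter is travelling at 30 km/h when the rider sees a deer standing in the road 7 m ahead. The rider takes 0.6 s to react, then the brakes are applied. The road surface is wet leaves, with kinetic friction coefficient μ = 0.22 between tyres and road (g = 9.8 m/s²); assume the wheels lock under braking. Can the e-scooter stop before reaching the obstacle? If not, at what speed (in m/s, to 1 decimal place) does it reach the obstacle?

30 km/h ÷ 3.6 = 8.3333 m/s.
a = μg = 0.22 × 9.8 = 2.156 m/s².
Reaction distance = 8.3333 × 0.6 = 5.000 m.
Braking distance needed to stop: v²/(2a) = 69.444 / 4.312 = 16.105 m, so total needed = 5.000 + 16.105 = 21.105 m > 7 m — it cannot stop.
Distance remaining when braking begins: 7 − 5.000 = 2.000 m.
v² = v₀² − 2a·d = 69.444 − 2 × 2.156 × 2.000 = 60.820 m²/s².
v = √60.820 = 7.799 m/s.

No — it strikes the obstacle at 7.8 m/s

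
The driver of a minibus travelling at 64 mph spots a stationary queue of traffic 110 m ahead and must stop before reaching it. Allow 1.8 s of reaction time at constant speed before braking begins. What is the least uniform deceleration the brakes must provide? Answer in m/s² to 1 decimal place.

Required deceleration ≈ 7.0 m/s²

64 mph × 0.44704 = 28.6106 m/s.
Distance covered during reaction = 28.6106 × 1.8 = 51.499 m.
Distance available for braking: 110 − 51.499 = 58.501 m.
v² = 2a·d ⇒ a = v²/(2d) = 28.6106² / (2 × 58.501) = 818.566 / 117.002 = 6.9962 m/s².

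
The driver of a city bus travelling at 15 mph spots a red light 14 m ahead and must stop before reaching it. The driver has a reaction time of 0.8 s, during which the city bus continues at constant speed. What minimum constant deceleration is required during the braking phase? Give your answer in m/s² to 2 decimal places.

Required deceleration ≈ 2.60 m/s²

15 mph × 0.44704 = 6.7056 m/s.
Distance covered during reaction = 6.7056 × 0.8 = 5.364 m.
Distance available for braking: 14 − 5.364 = 8.636 m.
v² = 2a·d ⇒ a = v²/(2d) = 6.7056² / (2 × 8.636) = 44.965 / 17.272 = 2.6033 m/s².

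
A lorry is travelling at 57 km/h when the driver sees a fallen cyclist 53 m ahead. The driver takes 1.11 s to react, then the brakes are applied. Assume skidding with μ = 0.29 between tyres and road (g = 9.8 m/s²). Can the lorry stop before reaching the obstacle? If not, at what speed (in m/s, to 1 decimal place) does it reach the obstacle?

57 km/h ÷ 3.6 = 15.8333 m/s.
a = μg = 0.29 × 9.8 = 2.842 m/s².
Reaction distance = 15.8333 × 1.11 = 17.575 m.
Braking distance needed to stop: v²/(2a) = 250.693 / 5.684 = 44.105 m, so total needed = 17.575 + 44.105 = 61.680 m > 53 m — it cannot stop.
Distance remaining when braking begins: 53 − 17.575 = 35.425 m.
v² = v₀² − 2a·d = 250.693 − 2 × 2.842 × 35.425 = 49.337 m²/s².
v = √49.337 = 7.024 m/s.

No — it strikes the obstacle at 7.0 m/s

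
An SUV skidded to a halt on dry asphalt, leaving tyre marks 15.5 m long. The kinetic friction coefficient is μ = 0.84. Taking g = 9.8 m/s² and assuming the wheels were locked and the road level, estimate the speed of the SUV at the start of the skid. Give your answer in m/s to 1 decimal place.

Initial speed ≈ 16.0 m/s

Deceleration a = μg = 0.84 × 9.8 = 8.232 m/s².
v = √(2a·d) = √(2 × 8.232 × 15.5) = √255.192 = 15.9747 m/s.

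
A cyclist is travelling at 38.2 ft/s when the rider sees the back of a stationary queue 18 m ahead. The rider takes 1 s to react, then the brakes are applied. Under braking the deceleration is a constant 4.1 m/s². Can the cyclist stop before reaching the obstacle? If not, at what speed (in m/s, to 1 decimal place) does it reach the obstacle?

No — it strikes the obstacle at 9.1 m/s

38.2 ft/s × 0.3048 = 11.6434 m/s.
Reaction distance = 11.6434 × 1 = 11.643 m.
Braking distance needed to stop: v²/(2a) = 135.569 / 8.200 = 16.533 m, so total needed = 11.643 + 16.533 = 28.176 m > 18 m — it cannot stop.
Distance remaining when braking begins: 18 − 11.643 = 6.357 m.
v² = v₀² − 2a·d = 135.569 − 2 × 4.100 × 6.357 = 83.442 m²/s².
v = √83.442 = 9.135 m/s.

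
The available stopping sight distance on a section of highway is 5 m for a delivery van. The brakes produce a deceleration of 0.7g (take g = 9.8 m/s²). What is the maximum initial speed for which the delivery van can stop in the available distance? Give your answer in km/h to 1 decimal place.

Maximum speed ≈ 29.8 km/h

a = 0.7 × 9.8 = 6.860 m/s².
v²/(2a) = d ⇒ v = √(2 × 6.860 × 5) = √68.60 = 8.2825 m/s.
8.2825 m/s × 3.6 = 29.817 km/h.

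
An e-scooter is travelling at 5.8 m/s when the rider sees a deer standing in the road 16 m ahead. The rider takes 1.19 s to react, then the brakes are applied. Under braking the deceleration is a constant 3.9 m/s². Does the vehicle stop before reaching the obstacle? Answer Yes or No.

Reaction distance = 5.8000 × 1.19 = 6.902 m.
Braking distance = v²/(2a) = 33.640 / 7.800 = 4.313 m.
Total stopping distance = 6.902 + 4.313 = 11.215 m, vs 16 m available — it stops with 16 − 11.215 = 4.785 m to spare.

Yes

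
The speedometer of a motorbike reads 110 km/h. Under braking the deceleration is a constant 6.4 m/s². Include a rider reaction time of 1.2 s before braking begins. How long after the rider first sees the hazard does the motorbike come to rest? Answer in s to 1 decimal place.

Total time ≈ 6.0 s

110 km/h ÷ 3.6 = 30.5556 m/s.
Braking time = v/a = 30.5556 / 6.400 = 4.774 s.
Total = 1.2 + 4.774 = 5.974 s.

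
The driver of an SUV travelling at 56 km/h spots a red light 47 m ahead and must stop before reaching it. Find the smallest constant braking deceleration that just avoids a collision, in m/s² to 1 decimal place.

Required deceleration ≈ 2.6 m/s²

56 km/h ÷ 3.6 = 15.5556 m/s.
v² = 2a·d ⇒ a = v²/(2d) = 15.5556² / (2 × 47.000) = 241.977 / 94.000 = 2.5742 m/s².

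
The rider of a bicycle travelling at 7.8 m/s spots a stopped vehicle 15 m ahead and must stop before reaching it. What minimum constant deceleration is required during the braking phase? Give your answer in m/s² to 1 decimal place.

Required deceleration ≈ 2.0 m/s²

v² = 2a·d ⇒ a = v²/(2d) = 7.8000² / (2 × 15.000) = 60.840 / 30.000 = 2.0280 m/s².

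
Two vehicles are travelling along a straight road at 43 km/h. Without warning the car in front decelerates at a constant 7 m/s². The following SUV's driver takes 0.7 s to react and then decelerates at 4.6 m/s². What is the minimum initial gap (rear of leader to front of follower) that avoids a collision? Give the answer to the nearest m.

Minimum gap ≈ 14 m

43 km/h ÷ 3.6 = 11.9444 m/s.
Leader travels v²/(2a_L) = 142.669 / 14.000 = 10.191 m before stopping.
Follower covers v·t_r = 11.9444 × 0.7 = 8.361 m while reacting, then v²/(2a_F) = 142.669 / 9.200 = 15.508 m while braking, for a total of 8.361 + 15.508 = 23.869 m.
Since a_F ≤ a_L and the follower starts braking later, the follower is never slower than the leader, so the closest approach is when both have stopped.
Minimum gap = 23.869 − 10.191 = 13.678 m.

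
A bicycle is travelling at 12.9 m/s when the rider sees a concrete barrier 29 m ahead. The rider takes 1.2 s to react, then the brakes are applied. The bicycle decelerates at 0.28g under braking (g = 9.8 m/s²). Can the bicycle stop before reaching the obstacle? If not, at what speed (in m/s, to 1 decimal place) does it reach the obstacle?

a = 0.28 × 9.8 = 2.744 m/s².
Reaction distance = 12.9000 × 1.2 = 15.480 m.
Braking distance needed to stop: v²/(2a) = 166.410 / 5.488 = 30.323 m, so total needed = 15.480 + 30.323 = 45.803 m > 29 m — it cannot stop.
Distance remaining when braking begins: 29 − 15.480 = 13.520 m.
v² = v₀² − 2a·d = 166.410 − 2 × 2.744 × 13.520 = 92.212 m²/s².
v = √92.212 = 9.603 m/s.

No — it strikes the obstacle at 9.6 m/s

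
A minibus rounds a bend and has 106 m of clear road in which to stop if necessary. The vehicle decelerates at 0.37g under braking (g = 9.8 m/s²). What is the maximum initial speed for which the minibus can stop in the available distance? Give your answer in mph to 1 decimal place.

a = 0.37 × 9.8 = 3.626 m/s².
v²/(2a) = d ⇒ v = √(2 × 3.626 × 106) = √768.71 = 27.7256 m/s.
27.7256 m/s ÷ 0.44704 = 62.020 mph.

Maximum speed ≈ 62.0 mph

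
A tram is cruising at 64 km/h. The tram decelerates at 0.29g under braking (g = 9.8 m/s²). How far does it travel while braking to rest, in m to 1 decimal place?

64 km/h ÷ 3.6 = 17.7778 m/s.
a = 0.29 × 9.8 = 2.842 m/s².
Braking distance = v²/(2a) = 17.7778² / (2 × 2.842) = 316.050 / 5.684 = 55.603 m.

Braking distance ≈ 55.6 m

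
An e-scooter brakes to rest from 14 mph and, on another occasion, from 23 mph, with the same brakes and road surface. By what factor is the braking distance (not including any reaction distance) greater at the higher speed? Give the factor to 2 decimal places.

Braking distance d = v²/(2a), so with a fixed, d ∝ v².
Factor = (23/14)² = 1.6429² = 2.6991.

Factor ≈ 2.70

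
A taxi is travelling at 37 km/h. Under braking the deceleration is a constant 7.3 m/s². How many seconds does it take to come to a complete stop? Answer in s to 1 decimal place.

37 km/h ÷ 3.6 = 10.2778 m/s.
Braking time = v/a = 10.2778 / 7.300 = 1.408 s.

Braking time ≈ 1.4 s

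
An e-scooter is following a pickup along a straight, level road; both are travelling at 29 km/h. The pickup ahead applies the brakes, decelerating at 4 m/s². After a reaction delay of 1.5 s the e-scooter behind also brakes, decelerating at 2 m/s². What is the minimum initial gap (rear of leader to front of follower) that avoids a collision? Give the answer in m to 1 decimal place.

Minimum gap ≈ 20.2 m

29 km/h ÷ 3.6 = 8.0556 m/s.
Leader travels v²/(2a_L) = 64.893 / 8.000 = 8.112 m before stopping.
Follower covers v·t_r = 8.0556 × 1.5 = 12.083 m while reacting, then v²/(2a_F) = 64.893 / 4.000 = 16.223 m while braking, for a total of 12.083 + 16.223 = 28.306 m.
Since a_F ≤ a_L and the follower starts braking later, the follower is never slower than the leader, so the closest approach is when both have stopped.
Minimum gap = 28.306 − 8.112 = 20.194 m.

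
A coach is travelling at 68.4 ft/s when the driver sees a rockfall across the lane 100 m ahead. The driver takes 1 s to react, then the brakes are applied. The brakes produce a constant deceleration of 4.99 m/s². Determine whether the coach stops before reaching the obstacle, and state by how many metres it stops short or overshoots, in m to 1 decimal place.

68.4 ft/s × 0.3048 = 20.8483 m/s.
Reaction distance = 20.8483 × 1 = 20.848 m.
Braking distance = v²/(2a) = 434.652 / 9.980 = 43.552 m.
Total stopping distance = 20.848 + 43.552 = 64.400 m, vs 100 m available — it stops with 100 − 64.400 = 35.600 m to spare.

Yes — it stops 35.6 m short of the obstacle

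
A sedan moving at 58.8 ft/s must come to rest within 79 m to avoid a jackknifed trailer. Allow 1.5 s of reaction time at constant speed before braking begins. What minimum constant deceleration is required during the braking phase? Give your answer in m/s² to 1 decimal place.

58.8 ft/s × 0.3048 = 17.9222 m/s.
Distance covered during reaction = 17.9222 × 1.5 = 26.883 m.
Distance available for braking: 79 − 26.883 = 52.117 m.
v² = 2a·d ⇒ a = v²/(2d) = 17.9222² / (2 × 52.117) = 321.205 / 104.234 = 3.0816 m/s².

Required deceleration ≈ 3.1 m/s²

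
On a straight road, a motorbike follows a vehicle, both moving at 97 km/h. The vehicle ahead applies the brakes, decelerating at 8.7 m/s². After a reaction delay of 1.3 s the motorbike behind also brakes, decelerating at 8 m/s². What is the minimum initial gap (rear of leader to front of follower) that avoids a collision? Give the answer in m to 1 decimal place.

Minimum gap ≈ 38.7 m

97 km/h ÷ 3.6 = 26.9444 m/s.
Leader travels v²/(2a_L) = 726.001 / 17.400 = 41.724 m before stopping.
Follower covers v·t_r = 26.9444 × 1.3 = 35.028 m while reacting, then v²/(2a_F) = 726.001 / 16.000 = 45.375 m while braking, for a total of 35.028 + 45.375 = 80.403 m.
Since a_F ≤ a_L and the follower starts braking later, the follower is never slower than the leader, so the closest approach is when both have stopped.
Minimum gap = 80.403 − 41.724 = 38.679 m.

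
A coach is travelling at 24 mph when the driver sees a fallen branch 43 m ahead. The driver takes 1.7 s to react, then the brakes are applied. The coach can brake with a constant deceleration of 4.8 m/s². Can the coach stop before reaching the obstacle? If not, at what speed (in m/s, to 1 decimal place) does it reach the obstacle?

24 mph × 0.44704 = 10.7290 m/s.
Reaction distance = 10.7290 × 1.7 = 18.239 m.
Braking distance = v²/(2a) = 115.111 / 9.600 = 11.991 m.
Total stopping distance = 18.239 + 11.991 = 30.230 m, vs 43 m available — it stops with 43 − 30.230 = 12.770 m to spare.

Yes — it stops about 12.8 m short of the obstacle, so it never reaches it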